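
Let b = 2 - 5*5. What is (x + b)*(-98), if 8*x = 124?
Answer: 735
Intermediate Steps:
x = 31/2 (x = (1/8)*124 = 31/2 ≈ 15.500)
b = -23 (b = 2 - 25 = -23)
(x + b)*(-98) = (31/2 - 23)*(-98) = -15/2*(-98) = 735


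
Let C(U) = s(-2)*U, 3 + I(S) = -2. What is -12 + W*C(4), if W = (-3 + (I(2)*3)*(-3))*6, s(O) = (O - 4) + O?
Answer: -8076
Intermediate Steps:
s(O) = -4 + 2*O (s(O) = (-4 + O) + O = -4 + 2*O)
I(S) = -5 (I(S) = -3 - 2 = -5)
C(U) = -8*U (C(U) = (-4 + 2*(-2))*U = (-4 - 4)*U = -8*U)
W = 252 (W = (-3 - 5*3*(-3))*6 = (-3 - 15*(-3))*6 = (-3 + 45)*6 = 42*6 = 252)
-12 + W*C(4) = -12 + 252*(-8*4) = -12 + 252*(-32) = -12 - 8064 = -8076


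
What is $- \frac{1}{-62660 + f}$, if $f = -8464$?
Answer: $\frac{1}{71124} \approx 1.406 \cdot 10^{-5}$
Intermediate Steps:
$- \frac{1}{-62660 + f} = - \frac{1}{-62660 - 8464} = - \frac{1}{-71124} = \left(-1\right) \left(- \frac{1}{71124}\right) = \frac{1}{71124}$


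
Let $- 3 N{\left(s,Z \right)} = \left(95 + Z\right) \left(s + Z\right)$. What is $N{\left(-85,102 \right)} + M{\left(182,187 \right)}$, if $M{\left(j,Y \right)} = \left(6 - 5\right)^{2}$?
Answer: $- \frac{3346}{3} \approx -1115.3$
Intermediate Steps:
$M{\left(j,Y \right)} = 1$ ($M{\left(j,Y \right)} = 1^{2} = 1$)
$N{\left(s,Z \right)} = - \frac{\left(95 + Z\right) \left(Z + s\right)}{3}$ ($N{\left(s,Z \right)} = - \frac{\left(95 + Z\right) \left(s + Z\right)}{3} = - \frac{\left(95 + Z\right) \left(Z + s\right)}{3}$)
$N{\left(-85,102 \right)} + M{\left(182,187 \right)} = \left(\left(- \frac{95}{3}\right) 102 - - \frac{8075}{3} - \frac{102^{2}}{3} - 34 \left(-85\right)\right) + 1 = \left(-3230 + \frac{8075}{3} - 3468 + 2890\right) + 1 = - \frac{3349}{3} + 1 = - \frac{3346}{3}$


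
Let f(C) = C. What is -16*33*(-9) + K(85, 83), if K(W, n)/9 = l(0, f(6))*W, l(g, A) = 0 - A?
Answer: 162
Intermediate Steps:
l(g, A) = -A
K(W, n) = -54*W (K(W, n) = 9*((-1*6)*W) = 9*(-6*W) = -54*W)
-16*33*(-9) + K(85, 83) = -16*33*(-9) - 54*85 = -528*(-9) - 4590 = 4752 - 4590 = 162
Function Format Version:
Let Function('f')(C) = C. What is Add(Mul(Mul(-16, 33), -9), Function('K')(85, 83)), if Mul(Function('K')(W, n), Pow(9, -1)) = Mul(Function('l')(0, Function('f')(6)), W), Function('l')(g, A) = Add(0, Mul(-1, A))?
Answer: 162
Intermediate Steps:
Function('l')(g, A) = Mul(-1, A)
Function('K')(W, n) = Mul(-54, W) (Function('K')(W, n) = Mul(9, Mul(Mul(-1, 6), W)) = Mul(9, Mul(-6, W)) = Mul(-54, W))
Add(Mul(Mul(-16, 33), -9), Function('K')(85, 83)) = Add(Mul(Mul(-16, 33), -9), Mul(-54, 85)) = Add(Mul(-528, -9), -4590) = Add(4752, -4590) = 162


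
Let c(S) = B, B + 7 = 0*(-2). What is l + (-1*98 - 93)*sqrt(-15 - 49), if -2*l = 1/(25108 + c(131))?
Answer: -1/50202 - 1528*I ≈ -1.992e-5 - 1528.0*I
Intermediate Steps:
B = -7 (B = -7 + 0*(-2) = -7 + 0 = -7)
c(S) = -7
l = -1/50202 (l = -1/(2*(25108 - 7)) = -1/2/25101 = -1/2*1/25101 = -1/50202 ≈ -1.9920e-5)
l + (-1*98 - 93)*sqrt(-15 - 49) = -1/50202 + (-1*98 - 93)*sqrt(-15 - 49) = -1/50202 + (-98 - 93)*sqrt(-64) = -1/50202 - 1528*I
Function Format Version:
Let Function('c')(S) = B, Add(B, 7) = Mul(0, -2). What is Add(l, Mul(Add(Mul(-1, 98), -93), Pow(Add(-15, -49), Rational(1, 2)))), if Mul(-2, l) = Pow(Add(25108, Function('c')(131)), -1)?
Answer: Add(Rational(-1, 50202), Mul(-1528, I)) ≈ Add(-1.9920e-5, Mul(-1528.0, I))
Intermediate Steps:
B = -7 (B = Add(-7, Mul(0, -2)) = Add(-7, 0) = -7)
Function('c')(S) = -7
l = Rational(-1, 50202) (l = Mul(Rational(-1, 2), Pow(Add(25108, -7), -1)) = Mul(Rational(-1, 2), Pow(25101, -1)) = Mul(Rational(-1, 2), Rational(1, 25101)) = Rational(-1, 50202) ≈ -1.9920e-5)
Add(l, Mul(Add(Mul(-1, 98), -93), Pow(Add(-15, -49), Rational(1, 2)))) = Add(Rational(-1, 50202), Mul(Add(Mul(-1, 98), -93), Pow(Add(-15, -49), Rational(1, 2)))) = Add(Rational(-1, 50202), Mul(Add(-98, -93), Pow(-64, Rational(1, 2)))) = Add(Rational(-1, 50202), Mul(-191, Mul(8, I))) = Add(Rational(-1, 50202), Mul(-1528, I))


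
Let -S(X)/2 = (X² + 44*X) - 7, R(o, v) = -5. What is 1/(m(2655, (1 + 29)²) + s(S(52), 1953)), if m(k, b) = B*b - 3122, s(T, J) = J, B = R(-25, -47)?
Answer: -1/5669 ≈ -0.00017640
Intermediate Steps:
B = -5
S(X) = 14 - 88*X - 2*X² (S(X) = -2*((X² + 44*X) - 7) = -2*(-7 + X² + 44*X) = 14 - 88*X - 2*X²)
m(k, b) = -3122 - 5*b (m(k, b) = -5*b - 3122 = -3122 - 5*b)
1/(m(2655, (1 + 29)²) + s(S(52), 1953)) = 1/((-3122 - 5*(1 + 29)²) + 1953) = 1/((-3122 - 5*30²) + 1953) = 1/((-3122 - 5*900) + 1953) = 1/((-3122 - 4500) + 1953) = 1/(-7622 + 1953) = 1/(-5669) = -1/5669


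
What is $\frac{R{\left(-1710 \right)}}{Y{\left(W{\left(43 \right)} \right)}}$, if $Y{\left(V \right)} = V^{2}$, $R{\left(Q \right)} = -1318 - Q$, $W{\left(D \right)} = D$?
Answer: $\frac{392}{1849} \approx 0.21201$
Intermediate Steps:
$\frac{R{\left(-1710 \right)}}{Y{\left(W{\left(43 \right)} \right)}} = \frac{-1318 - -1710}{43^{2}} = \frac{-1318 + 1710}{1849} = 392 \cdot \frac{1}{1849} = \frac{392}{1849}$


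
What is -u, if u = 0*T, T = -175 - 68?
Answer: 0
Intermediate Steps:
T = -243
u = 0 (u = 0*(-243) = 0)
-u = -1*0 = 0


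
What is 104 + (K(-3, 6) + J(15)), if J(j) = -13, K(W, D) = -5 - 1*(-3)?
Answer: 89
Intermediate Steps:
K(W, D) = -2 (K(W, D) = -5 + 3 = -2)
104 + (K(-3, 6) + J(15)) = 104 + (-2 - 13) = 104 - 15 = 89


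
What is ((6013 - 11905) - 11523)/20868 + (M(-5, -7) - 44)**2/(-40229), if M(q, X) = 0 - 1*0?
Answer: -246996161/279832924 ≈ -0.88266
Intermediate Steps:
M(q, X) = 0 (M(q, X) = 0 + 0 = 0)
((6013 - 11905) - 11523)/20868 + (M(-5, -7) - 44)**2/(-40229) = ((6013 - 11905) - 11523)/20868 + (0 - 44)**2/(-40229) = (-5892 - 11523)*(1/20868) + (-44)**2*(-1/40229) = -17415*1/20868 + 1936*(-1/40229) = -5805/6956 - 1936/40229 = -246996161/279832924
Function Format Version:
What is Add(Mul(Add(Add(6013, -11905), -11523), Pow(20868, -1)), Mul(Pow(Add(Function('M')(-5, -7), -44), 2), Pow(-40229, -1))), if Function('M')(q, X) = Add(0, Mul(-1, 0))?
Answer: Rational(-246996161, 279832924) ≈ -0.88266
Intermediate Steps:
Function('M')(q, X) = 0 (Function('M')(q, X) = Add(0, 0) = 0)
Add(Mul(Add(Add(6013, -11905), -11523), Pow(20868, -1)), Mul(Pow(Add(Function('M')(-5, -7), -44), 2), Pow(-40229, -1))) = Add(Mul(Add(Add(6013, -11905), -11523), Pow(20868, -1)), Mul(Pow(Add(0, -44), 2), Pow(-40229, -1))) = Add(Mul(Add(-5892, -11523), Rational(1, 20868)), Mul(Pow(-44, 2), Rational(-1, 40229))) = Add(Mul(-17415, Rational(1, 20868)), Mul(1936, Rational(-1, 40229))) = Add(Rational(-5805, 6956), Rational(-1936, 40229)) = Rational(-246996161, 279832924)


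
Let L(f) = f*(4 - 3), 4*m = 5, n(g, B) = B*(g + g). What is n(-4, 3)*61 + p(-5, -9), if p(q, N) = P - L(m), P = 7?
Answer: -5833/4 ≈ -1458.3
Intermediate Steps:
n(g, B) = 2*B*g (n(g, B) = B*(2*g) = 2*B*g)
m = 5/4 (m = (¼)*5 = 5/4 ≈ 1.2500)
L(f) = f (L(f) = f*1 = f)
p(q, N) = 23/4 (p(q, N) = 7 - 1*5/4 = 7 - 5/4 = 23/4)
n(-4, 3)*61 + p(-5, -9) = (2*3*(-4))*61 + 23/4 = -24*61 + 23/4 = -1464 + 23/4 = -5833/4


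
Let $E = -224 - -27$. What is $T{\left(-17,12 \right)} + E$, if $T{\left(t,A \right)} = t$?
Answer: $-214$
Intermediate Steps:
$E = -197$ ($E = -224 + 27 = -197$)
$T{\left(-17,12 \right)} + E = -17 - 197 = -214$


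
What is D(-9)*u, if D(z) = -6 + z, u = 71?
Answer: -1065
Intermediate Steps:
D(-9)*u = (-6 - 9)*71 = -15*71 = -1065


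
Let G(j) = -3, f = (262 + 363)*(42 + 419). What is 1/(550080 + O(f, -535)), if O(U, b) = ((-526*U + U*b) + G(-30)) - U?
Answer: -1/305438673 ≈ -3.2740e-9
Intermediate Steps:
f = 288125 (f = 625*461 = 288125)
O(U, b) = -3 - 527*U + U*b (O(U, b) = ((-526*U + U*b) - 3) - U = (-3 - 526*U + U*b) - U = -3 - 527*U + U*b)
1/(550080 + O(f, -535)) = 1/(550080 + (-3 - 527*288125 + 288125*(-535))) = 1/(550080 + (-3 - 151841875 - 154146875)) = 1/(550080 - 305988753) = 1/(-305438673) = -1/305438673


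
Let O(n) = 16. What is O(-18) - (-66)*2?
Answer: 148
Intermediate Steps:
O(-18) - (-66)*2 = 16 - (-66)*2 = 16 - 1*(-132) = 16 + 132 = 148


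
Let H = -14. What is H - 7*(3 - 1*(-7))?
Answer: -84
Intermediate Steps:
H - 7*(3 - 1*(-7)) = -14 - 7*(3 - 1*(-7)) = -14 - 7*(3 + 7) = -14 - 7*10 = -14 - 70 = -84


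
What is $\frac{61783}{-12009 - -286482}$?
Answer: $\frac{61783}{274473} \approx 0.2251$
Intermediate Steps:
$\frac{61783}{-12009 - -286482} = \frac{61783}{-12009 + 286482} = \frac{61783}{274473}$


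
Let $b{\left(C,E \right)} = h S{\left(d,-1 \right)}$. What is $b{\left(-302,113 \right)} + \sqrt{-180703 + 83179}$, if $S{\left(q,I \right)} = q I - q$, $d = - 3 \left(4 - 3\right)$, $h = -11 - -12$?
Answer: $6 + 18 i \sqrt{301} \approx 6.0 + 312.29 i$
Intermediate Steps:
$h = 1$ ($h = -11 + 12 = 1$)
$d = -3$ ($d = \left(-3\right) 1 = -3$)
$S{\left(q,I \right)} = - q + I q$ ($S{\left(q,I \right)} = I q - q = - q + I q$)
$b{\left(C,E \right)} = 6$ ($b{\left(C,E \right)} = 1 \left(- 3 \left(-1 - 1\right)\right) = 1 \left(\left(-3\right) \left(-2\right)\right) = 1 \cdot 6 = 6$)
$b{\left(-302,113 \right)} + \sqrt{-180703 + 83179} = 6 + \sqrt{-180703 + 83179} = 6 + \sqrt{-97524} = 6 + 18 i \sqrt{301}$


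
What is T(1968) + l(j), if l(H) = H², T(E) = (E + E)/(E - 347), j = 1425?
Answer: 3291647061/1621 ≈ 2.0306e+6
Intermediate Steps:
T(E) = 2*E/(-347 + E) (T(E) = (2*E)/(-347 + E) = 2*E/(-347 + E))
T(1968) + l(j) = 2*1968/(-347 + 1968) + 1425² = 2*1968/1621 + 2030625 = 2*1968*(1/1621) + 2030625 = 3936/1621 + 2030625 = 3291647061/1621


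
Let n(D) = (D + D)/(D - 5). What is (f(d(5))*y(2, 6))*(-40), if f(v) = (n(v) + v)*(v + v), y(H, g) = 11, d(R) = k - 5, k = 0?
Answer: -17600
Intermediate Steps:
d(R) = -5 (d(R) = 0 - 5 = -5)
n(D) = 2*D/(-5 + D) (n(D) = (2*D)/(-5 + D) = 2*D/(-5 + D))
f(v) = 2*v*(v + 2*v/(-5 + v)) (f(v) = (2*v/(-5 + v) + v)*(v + v) = (v + 2*v/(-5 + v))*(2*v) = 2*v*(v + 2*v/(-5 + v)))
(f(d(5))*y(2, 6))*(-40) = ((2*(-5)²*(-3 - 5)/(-5 - 5))*11)*(-40) = ((2*25*(-8)/(-10))*11)*(-40) = ((2*25*(-⅒)*(-8))*11)*(-40) = (40*11)*(-40) = 440*(-40) = -17600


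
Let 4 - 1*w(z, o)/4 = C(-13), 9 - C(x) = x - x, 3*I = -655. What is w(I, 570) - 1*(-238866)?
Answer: 238846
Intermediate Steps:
I = -655/3 (I = (⅓)*(-655) = -655/3 ≈ -218.33)
C(x) = 9 (C(x) = 9 - (x - x) = 9 - 1*0 = 9 + 0 = 9)
w(z, o) = -20 (w(z, o) = 16 - 4*9 = 16 - 36 = -20)
w(I, 570) - 1*(-238866) = -20 - 1*(-238866) = -20 + 238866 = 238846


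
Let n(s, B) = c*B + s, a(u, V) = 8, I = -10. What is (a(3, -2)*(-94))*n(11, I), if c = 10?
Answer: 66928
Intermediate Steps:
n(s, B) = s + 10*B (n(s, B) = 10*B + s = s + 10*B)
(a(3, -2)*(-94))*n(11, I) = (8*(-94))*(11 + 10*(-10)) = -752*(11 - 100) = -752*(-89) = 66928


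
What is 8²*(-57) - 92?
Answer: -3740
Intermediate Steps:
8²*(-57) - 92 = 64*(-57) - 92 = -3648 - 92 = -3740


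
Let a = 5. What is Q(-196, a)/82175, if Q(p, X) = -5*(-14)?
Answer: 14/16435 ≈ 0.00085184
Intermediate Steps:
Q(p, X) = 70
Q(-196, a)/82175 = 70/82175 = 70*(1/82175) = 14/16435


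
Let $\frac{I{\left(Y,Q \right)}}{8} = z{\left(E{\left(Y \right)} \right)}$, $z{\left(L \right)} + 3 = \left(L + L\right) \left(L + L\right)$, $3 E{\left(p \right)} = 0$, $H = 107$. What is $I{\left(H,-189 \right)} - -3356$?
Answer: $3332$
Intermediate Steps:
$E{\left(p \right)} = 0$ ($E{\left(p \right)} = \frac{1}{3} \cdot 0 = 0$)
$z{\left(L \right)} = -3 + 4 L^{2}$ ($z{\left(L \right)} = -3 + \left(L + L\right) \left(L + L\right) = -3 + 2 L 2 L = -3 + 4 L^{2}$)
$I{\left(Y,Q \right)} = -24$ ($I{\left(Y,Q \right)} = 8 \left(-3 + 4 \cdot 0^{2}\right) = 8 \left(-3 + 4 \cdot 0\right) = 8 \left(-3 + 0\right) = 8 \left(-3\right) = -24$)
$I{\left(H,-189 \right)} - -3356 = -24 - -3356 = -24 + 3356 = 3332$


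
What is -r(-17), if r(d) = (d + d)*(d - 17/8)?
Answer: -2601/4 ≈ -650.25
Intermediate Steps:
r(d) = 2*d*(-17/8 + d) (r(d) = (2*d)*(d - 17*⅛) = (2*d)*(d - 17/8) = (2*d)*(-17/8 + d) = 2*d*(-17/8 + d))
-r(-17) = -(-17)*(-17 + 8*(-17))/4 = -(-17)*(-17 - 136)/4 = -(-17)*(-153)/4 = -1*2601/4 = -2601/4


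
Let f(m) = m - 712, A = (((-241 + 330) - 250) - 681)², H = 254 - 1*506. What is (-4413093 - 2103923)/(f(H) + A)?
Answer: -814627/88500 ≈ -9.2048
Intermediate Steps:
H = -252 (H = 254 - 506 = -252)
A = 708964 (A = ((89 - 250) - 681)² = (-161 - 681)² = (-842)² = 708964)
f(m) = -712 + m
(-4413093 - 2103923)/(f(H) + A) = (-4413093 - 2103923)/((-712 - 252) + 708964) = -6517016/(-964 + 708964) = -6517016/708000 = -6517016*1/708000 = -814627/88500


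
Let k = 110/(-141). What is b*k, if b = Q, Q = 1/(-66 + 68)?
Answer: -55/141 ≈ -0.39007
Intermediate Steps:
Q = 1/2 ≈ 0.50000
b = 1/2 ≈ 0.50000
k = -110/141 (k = 110*(-1/141) = -110/141 ≈ -0.78014)
b*k = (1/2)*(-110/141) = -55/141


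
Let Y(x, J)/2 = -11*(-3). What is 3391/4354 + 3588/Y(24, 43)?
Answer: 2640993/47894 ≈ 55.142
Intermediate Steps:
Y(x, J) = 66 (Y(x, J) = 2*(-11*(-3)) = 2*33 = 66)
3391/4354 + 3588/Y(24, 43) = 3391/4354 + 3588/66 = 3391*(1/4354) + 3588*(1/66) = 3391/4354 + 598/11 = 2640993/47894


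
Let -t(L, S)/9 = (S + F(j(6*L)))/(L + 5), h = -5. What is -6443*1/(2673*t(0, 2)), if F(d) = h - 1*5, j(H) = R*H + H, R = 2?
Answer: -32215/192456 ≈ -0.16739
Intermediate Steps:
j(H) = 3*H (j(H) = 2*H + H = 3*H)
F(d) = -10 (F(d) = -5 - 1*5 = -5 - 5 = -10)
t(L, S) = -9*(-10 + S)/(5 + L) (t(L, S) = -9*(S - 10)/(L + 5) = -9*(-10 + S)/(5 + L))
-6443*1/(2673*t(0, 2)) = -6443*(5 + 0)/(24057*(10 - 1*2)) = -6443*5/(24057*(10 - 2)) = -6443/((9*(⅕)*8)*2673) = -6443/((72/5)*2673) = -6443/192456/5 = -6443*5/192456 = -32215/192456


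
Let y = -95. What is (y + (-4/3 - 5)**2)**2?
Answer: 244036/81 ≈ 3012.8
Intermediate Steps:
(y + (-4/3 - 5)**2)**2 = (-95 + (-4/3 - 5)**2)**2 = (-95 + (-19/3)**2)**2 = (-95 + 361/9)**2 = (-494/9)**2 = 244036/81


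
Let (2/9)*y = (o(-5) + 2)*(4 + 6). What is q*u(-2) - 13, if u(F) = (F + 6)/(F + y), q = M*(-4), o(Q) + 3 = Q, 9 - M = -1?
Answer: -211/17 ≈ -12.412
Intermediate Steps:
M = 10 (M = 9 - 1*(-1) = 9 + 1 = 10)
o(Q) = -3 + Q
y = -270 (y = 9*(((-3 - 5) + 2)*(4 + 6))/2 = 9*((-8 + 2)*10)/2 = 9*(-6*10)/2 = (9/2)*(-60) = -270)
q = -40 (q = 10*(-4) = -40)
u(F) = (6 + F)/(-270 + F) (u(F) = (F + 6)/(F - 270) = (6 + F)/(-270 + F))
q*u(-2) - 13 = -40*(6 - 2)/(-270 - 2) - 13 = -40*4/(-272) - 13 = -(-5)*4/34 - 13 = -40*(-1/68) - 13 = 10/17 - 13 = -211/17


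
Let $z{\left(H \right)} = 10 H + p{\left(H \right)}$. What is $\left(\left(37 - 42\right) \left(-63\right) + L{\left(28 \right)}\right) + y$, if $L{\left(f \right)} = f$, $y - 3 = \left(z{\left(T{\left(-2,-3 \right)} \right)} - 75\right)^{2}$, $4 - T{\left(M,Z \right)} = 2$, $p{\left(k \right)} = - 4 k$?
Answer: $4315$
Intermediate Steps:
$T{\left(M,Z \right)} = 2$ ($T{\left(M,Z \right)} = 4 - 2 = 2$)
$z{\left(H \right)} = 6 H$ ($z{\left(H \right)} = 10 H - 4 H = 6 H$)
$y = 3972$ ($y = 3 + \left(6 \cdot 2 - 75\right)^{2} = 3 + \left(12 - 75\right)^{2} = 3 + \left(-63\right)^{2} = 3 + 3969 = 3972$)
$\left(\left(37 - 42\right) \left(-63\right) + L{\left(28 \right)}\right) + y = \left(\left(37 - 42\right) \left(-63\right) + 28\right) + 3972 = \left(\left(-5\right) \left(-63\right) + 28\right) + 3972 = \left(315 + 28\right) + 3972 = 343 + 3972 = 4315$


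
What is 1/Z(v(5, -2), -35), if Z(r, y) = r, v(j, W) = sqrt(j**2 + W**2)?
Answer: sqrt(29)/29 ≈ 0.18570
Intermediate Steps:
v(j, W) = sqrt(W**2 + j**2)
1/Z(v(5, -2), -35) = 1/(sqrt((-2)**2 + 5**2)) = 1/(sqrt(4 + 25)) = 1/(sqrt(29)) = sqrt(29)/29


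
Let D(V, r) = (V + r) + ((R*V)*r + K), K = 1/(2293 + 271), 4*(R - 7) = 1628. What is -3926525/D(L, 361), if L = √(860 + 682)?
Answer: 124248403288140/3019117726939950517 - 154317382698338480*√1542/9057353180819851551 ≈ -0.66900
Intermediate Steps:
R = 414 (R = 7 + (¼)*1628 = 7 + 407 = 414)
K = 1/2564 ≈ 0.00039002
L = √1542 ≈ 39.268
D(V, r) = 1/2564 + V + r + 414*V*r (D(V, r) = (V + r) + ((414*V)*r + 1/2564) = (V + r) + (414*V*r + 1/2564) = (V + r) + (1/2564 + 414*V*r) = 1/2564 + V + r + 414*V*r)
-3926525/D(L, 361) = -3926525/(1/2564 + √1542 + 361 + 414*√1542*361) = -3926525/(1/2564 + √1542 + 361 + 149454*√1542) = -3926525/(925605/2564 + 149455*√1542)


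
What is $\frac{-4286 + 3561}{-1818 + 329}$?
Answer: $\frac{725}{1489} \approx 0.4869$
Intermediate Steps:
$\frac{-4286 + 3561}{-1818 + 329} = - \frac{725}{-1489} = \left(-725\right) \left(- \frac{1}{1489}\right) = \frac{725}{1489}$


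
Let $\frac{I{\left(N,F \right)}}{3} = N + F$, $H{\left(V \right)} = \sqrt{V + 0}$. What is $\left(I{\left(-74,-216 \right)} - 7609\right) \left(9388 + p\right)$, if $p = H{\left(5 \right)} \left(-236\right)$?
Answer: $-79600852 + 2001044 \sqrt{5} \approx -7.5126 \cdot 10^{7}$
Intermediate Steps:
$H{\left(V \right)} = \sqrt{V}$
$I{\left(N,F \right)} = 3 F + 3 N$ ($I{\left(N,F \right)} = 3 \left(N + F\right) = 3 \left(F + N\right) = 3 F + 3 N$)
$p = - 236 \sqrt{5}$ ($p = \sqrt{5} \left(-236\right) = - 236 \sqrt{5} \approx -527.71$)
$\left(I{\left(-74,-216 \right)} - 7609\right) \left(9388 + p\right) = \left(\left(3 \left(-216\right) + 3 \left(-74\right)\right) - 7609\right) \left(9388 - 236 \sqrt{5}\right) = \left(\left(-648 - 222\right) - 7609\right) \left(9388 - 236 \sqrt{5}\right) = \left(-870 - 7609\right) \left(9388 - 236 \sqrt{5}\right) = - 8479 \left(9388 - 236 \sqrt{5}\right) = -79600852 + 2001044 \sqrt{5}$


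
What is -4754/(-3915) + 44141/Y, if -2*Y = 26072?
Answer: -110838871/51035940 ≈ -2.1718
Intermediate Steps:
Y = -13036 (Y = -½*26072 = -13036)
-4754/(-3915) + 44141/Y = -4754/(-3915) + 44141/(-13036) = -4754*(-1/3915) + 44141*(-1/13036) = 4754/3915 - 44141/13036 = -110838871/51035940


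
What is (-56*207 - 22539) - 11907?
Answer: -46038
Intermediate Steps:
(-56*207 - 22539) - 11907 = (-11592 - 22539) - 11907 = -34131 - 11907 = -46038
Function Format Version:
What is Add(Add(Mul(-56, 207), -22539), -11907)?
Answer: -46038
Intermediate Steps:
Add(Add(Mul(-56, 207), -22539), -11907) = Add(Add(-11592, -22539), -11907) = Add(-34131, -11907) = -46038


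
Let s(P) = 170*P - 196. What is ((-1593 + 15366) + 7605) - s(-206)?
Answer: 56594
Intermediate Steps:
s(P) = -196 + 170*P
((-1593 + 15366) + 7605) - s(-206) = ((-1593 + 15366) + 7605) - (-196 + 170*(-206)) = (13773 + 7605) - (-196 - 35020) = 21378 - 1*(-35216) = 21378 + 35216 = 56594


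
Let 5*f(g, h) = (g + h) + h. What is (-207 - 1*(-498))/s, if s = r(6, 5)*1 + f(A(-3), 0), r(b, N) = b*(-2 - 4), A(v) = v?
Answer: -485/61 ≈ -7.9508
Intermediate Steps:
r(b, N) = -6*b (r(b, N) = b*(-6) = -6*b)
f(g, h) = g/5 + 2*h/5 (f(g, h) = ((g + h) + h)/5 = (g + 2*h)/5 = g/5 + 2*h/5)
s = -183/5 (s = -6*6*1 + ((1/5)*(-3) + (2/5)*0) = -36*1 + (-3/5 + 0) = -36 - 3/5 = -183/5 ≈ -36.600)
(-207 - 1*(-498))/s = (-207 - 1*(-498))/(-183/5) = (-207 + 498)*(-5/183) = 291*(-5/183) = -485/61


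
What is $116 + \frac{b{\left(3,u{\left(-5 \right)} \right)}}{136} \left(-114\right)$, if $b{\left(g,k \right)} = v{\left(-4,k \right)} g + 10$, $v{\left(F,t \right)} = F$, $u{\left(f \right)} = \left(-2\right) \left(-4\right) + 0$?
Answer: $\frac{4001}{34} \approx 117.68$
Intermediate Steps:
$u{\left(f \right)} = 8$ ($u{\left(f \right)} = 8 + 0 = 8$)
$b{\left(g,k \right)} = 10 - 4 g$ ($b{\left(g,k \right)} = - 4 g + 10 = 10 - 4 g$)
$116 + \frac{b{\left(3,u{\left(-5 \right)} \right)}}{136} \left(-114\right) = 116 + \frac{10 - 12}{136} \left(-114\right) = 116 + \left(10 - 12\right) \frac{1}{136} \left(-114\right) = 116 + \left(-2\right) \frac{1}{136} \left(-114\right) = 116 - - \frac{57}{34} = 116 + \frac{57}{34} = \frac{4001}{34}$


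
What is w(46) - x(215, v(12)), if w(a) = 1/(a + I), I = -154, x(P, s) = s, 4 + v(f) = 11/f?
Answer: 83/27 ≈ 3.0741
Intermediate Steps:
v(f) = -4 + 11/f
w(a) = 1/(-154 + a) (w(a) = 1/(a - 154) = 1/(-154 + a))
w(46) - x(215, v(12)) = 1/(-154 + 46) - (-4 + 11/12) = 1/(-108) - (-4 + 11*(1/12)) = -1/108 - (-4 + 11/12) = -1/108 - 1*(-37/12) = -1/108 + 37/12 = 83/27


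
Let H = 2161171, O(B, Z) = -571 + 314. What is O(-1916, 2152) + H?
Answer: 2160914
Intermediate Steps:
O(B, Z) = -257
O(-1916, 2152) + H = -257 + 2161171 = 2160914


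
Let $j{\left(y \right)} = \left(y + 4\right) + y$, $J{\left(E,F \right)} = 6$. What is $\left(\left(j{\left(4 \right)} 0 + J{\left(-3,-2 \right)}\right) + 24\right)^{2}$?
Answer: $900$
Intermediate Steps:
$j{\left(y \right)} = 4 + 2 y$ ($j{\left(y \right)} = \left(4 + y\right) + y = 4 + 2 y$)
$\left(\left(j{\left(4 \right)} 0 + J{\left(-3,-2 \right)}\right) + 24\right)^{2} = \left(\left(\left(4 + 2 \cdot 4\right) 0 + 6\right) + 24\right)^{2} = \left(\left(\left(4 + 8\right) 0 + 6\right) + 24\right)^{2} = \left(\left(12 \cdot 0 + 6\right) + 24\right)^{2} = \left(\left(0 + 6\right) + 24\right)^{2} = \left(6 + 24\right)^{2} = 30^{2} = 900$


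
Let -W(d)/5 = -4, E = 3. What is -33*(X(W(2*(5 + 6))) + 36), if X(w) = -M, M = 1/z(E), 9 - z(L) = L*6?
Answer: -3575/3 ≈ -1191.7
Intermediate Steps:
z(L) = 9 - 6*L (z(L) = 9 - L*6 = 9 - 6*L)
W(d) = 20 (W(d) = -5*(-4) = 20)
M = -1/9 (M = 1/(9 - 6*3) = 1/(9 - 18) = 1/(-9) = -1/9 ≈ -0.11111)
X(w) = 1/9 (X(w) = -1*(-1/9) = 1/9)
-33*(X(W(2*(5 + 6))) + 36) = -33*(1/9 + 36) = -33*325/9 = -3575/3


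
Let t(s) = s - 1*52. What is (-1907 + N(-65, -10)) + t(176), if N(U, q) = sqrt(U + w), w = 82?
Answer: -1783 + sqrt(17) ≈ -1778.9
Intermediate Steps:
N(U, q) = sqrt(82 + U) (N(U, q) = sqrt(U + 82) = sqrt(82 + U))
t(s) = -52 + s (t(s) = s - 52 = -52 + s)
(-1907 + N(-65, -10)) + t(176) = (-1907 + sqrt(82 - 65)) + (-52 + 176) = (-1907 + sqrt(17)) + 124 = -1783 + sqrt(17)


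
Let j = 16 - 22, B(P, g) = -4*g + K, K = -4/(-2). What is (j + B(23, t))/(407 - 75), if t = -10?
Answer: 9/83 ≈ 0.10843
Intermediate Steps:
K = 2 (K = -4*(-1/2) = 2)
B(P, g) = 2 - 4*g (B(P, g) = -4*g + 2 = 2 - 4*g)
j = -6
(j + B(23, t))/(407 - 75) = (-6 + (2 - 4*(-10)))/(407 - 75) = (-6 + (2 + 40))/332 = (-6 + 42)*(1/332) = 36*(1/332) = 9/83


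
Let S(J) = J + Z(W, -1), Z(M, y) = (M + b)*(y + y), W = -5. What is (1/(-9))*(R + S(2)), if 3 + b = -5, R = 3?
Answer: -31/9 ≈ -3.4444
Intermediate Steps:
b = -8 (b = -3 - 5 = -8)
Z(M, y) = 2*y*(-8 + M) (Z(M, y) = (M - 8)*(y + y) = (-8 + M)*(2*y) = 2*y*(-8 + M))
S(J) = 26 + J (S(J) = J + 2*(-1)*(-8 - 5) = J + 2*(-1)*(-13) = J + 26 = 26 + J)
(1/(-9))*(R + S(2)) = (1/(-9))*(3 + (26 + 2)) = (1*(-⅑))*(3 + 28) = -⅑*31 = -31/9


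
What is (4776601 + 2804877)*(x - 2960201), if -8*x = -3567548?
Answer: -19061787922585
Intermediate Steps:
x = 891887/2 (x = -⅛*(-3567548) = 891887/2 ≈ 4.4594e+5)
(4776601 + 2804877)*(x - 2960201) = (4776601 + 2804877)*(891887/2 - 2960201) = 7581478*(-5028515/2) = -19061787922585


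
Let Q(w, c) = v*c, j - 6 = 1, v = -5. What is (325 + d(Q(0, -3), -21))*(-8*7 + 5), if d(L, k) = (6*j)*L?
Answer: -48705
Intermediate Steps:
j = 7 (j = 6 + 1 = 7)
Q(w, c) = -5*c
d(L, k) = 42*L (d(L, k) = (6*7)*L = 42*L)
(325 + d(Q(0, -3), -21))*(-8*7 + 5) = (325 + 42*(-5*(-3)))*(-8*7 + 5) = (325 + 42*15)*(-56 + 5) = (325 + 630)*(-51) = 955*(-51) = -48705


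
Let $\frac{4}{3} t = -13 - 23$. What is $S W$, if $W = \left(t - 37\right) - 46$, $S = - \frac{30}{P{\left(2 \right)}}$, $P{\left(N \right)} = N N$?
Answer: $825$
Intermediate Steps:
$t = -27$ ($t = \frac{3 \left(-13 - 23\right)}{4} = \frac{3}{4} \left(-36\right) = -27$)
$P{\left(N \right)} = N^{2}$
$S = - \frac{15}{2}$ ($S = - \frac{30}{2^{2}} = - \frac{30}{4} = \left(-30\right) \frac{1}{4} = - \frac{15}{2} \approx -7.5$)
$W = -110$ ($W = \left(-27 - 37\right) - 46 = -64 - 46 = -110$)
$S W = \left(- \frac{15}{2}\right) \left(-110\right) = 825$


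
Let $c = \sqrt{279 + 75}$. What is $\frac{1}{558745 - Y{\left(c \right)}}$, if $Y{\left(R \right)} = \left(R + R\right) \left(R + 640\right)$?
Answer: $\frac{558037}{310825299769} + \frac{1280 \sqrt{354}}{310825299769} \approx 1.8728 \cdot 10^{-6}$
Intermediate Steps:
$c = \sqrt{354} \approx 18.815$
$Y{\left(R \right)} = 2 R \left(640 + R\right)$
$\frac{1}{558745 - Y{\left(c \right)}} = \frac{1}{558745 - 2 \sqrt{354} \left(640 + \sqrt{354}\right)}$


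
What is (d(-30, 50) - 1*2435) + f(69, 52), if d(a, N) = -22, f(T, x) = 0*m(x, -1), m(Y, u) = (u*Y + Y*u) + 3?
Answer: -2457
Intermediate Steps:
m(Y, u) = 3 + 2*Y*u (m(Y, u) = (Y*u + Y*u) + 3 = 2*Y*u + 3 = 3 + 2*Y*u)
f(T, x) = 0 (f(T, x) = 0*(3 + 2*x*(-1)) = 0*(3 - 2*x) = 0)
(d(-30, 50) - 1*2435) + f(69, 52) = (-22 - 1*2435) + 0 = (-22 - 2435) + 0 = -2457 + 0 = -2457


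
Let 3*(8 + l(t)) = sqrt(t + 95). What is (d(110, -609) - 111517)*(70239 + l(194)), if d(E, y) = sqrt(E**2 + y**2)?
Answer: -23497747070/3 + 210710*sqrt(382981)/3 ≈ -7.7891e+9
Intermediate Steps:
l(t) = -8 + sqrt(95 + t)/3 (l(t) = -8 + sqrt(t + 95)/3 = -8 + sqrt(95 + t)/3)
(d(110, -609) - 111517)*(70239 + l(194)) = (sqrt(110**2 + (-609)**2) - 111517)*(70239 + (-8 + sqrt(95 + 194)/3)) = (sqrt(12100 + 370881) - 111517)*(70239 + (-8 + sqrt(289)/3)) = (sqrt(382981) - 111517)*(70239 + (-8 + (1/3)*17)) = (-111517 + sqrt(382981))*(70239 + (-8 + 17/3)) = (-111517 + sqrt(382981))*(70239 - 7/3) = (-111517 + sqrt(382981))*(210710/3) = -23497747070/3 + 210710*sqrt(382981)/3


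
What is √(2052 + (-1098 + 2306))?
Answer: 2*√815 ≈ 57.096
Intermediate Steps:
√(2052 + (-1098 + 2306)) = √(2052 + 1208) = √3260 = 2*√815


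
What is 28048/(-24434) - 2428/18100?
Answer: -70874319/55281925 ≈ -1.2821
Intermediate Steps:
28048/(-24434) - 2428/18100 = 28048*(-1/24434) - 2428*1/18100 = -14024/12217 - 607/4525 = -70874319/55281925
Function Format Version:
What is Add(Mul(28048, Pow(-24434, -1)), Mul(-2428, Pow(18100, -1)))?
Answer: Rational(-70874319, 55281925) ≈ -1.2821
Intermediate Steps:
Add(Mul(28048, Pow(-24434, -1)), Mul(-2428, Pow(18100, -1))) = Add(Mul(28048, Rational(-1, 24434)), Mul(-2428, Rational(1, 18100))) = Add(Rational(-14024, 12217), Rational(-607, 4525)) = Rational(-70874319, 55281925)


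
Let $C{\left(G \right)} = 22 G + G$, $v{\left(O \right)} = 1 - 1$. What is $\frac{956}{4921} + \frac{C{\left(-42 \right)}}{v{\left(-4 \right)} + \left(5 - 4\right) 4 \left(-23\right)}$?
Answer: $\frac{105253}{9842} \approx 10.694$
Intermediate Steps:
$v{\left(O \right)} = 0$ ($v{\left(O \right)} = 1 - 1 = 0$)
$C{\left(G \right)} = 23 G$
$\frac{956}{4921} + \frac{C{\left(-42 \right)}}{v{\left(-4 \right)} + \left(5 - 4\right) 4 \left(-23\right)} = \frac{956}{4921} + \frac{23 \left(-42\right)}{0 + \left(5 - 4\right) 4 \left(-23\right)} = 956 \cdot \frac{1}{4921} - \frac{966}{0 + 1 \cdot 4 \left(-23\right)} = \frac{956}{4921} - \frac{966}{0 + 4 \left(-23\right)} = \frac{956}{4921} - \frac{966}{0 - 92} = \frac{956}{4921} - \frac{966}{-92} = \frac{956}{4921} - - \frac{21}{2} = \frac{956}{4921} + \frac{21}{2} = \frac{105253}{9842}$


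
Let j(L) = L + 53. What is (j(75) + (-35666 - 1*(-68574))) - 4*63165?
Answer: -219624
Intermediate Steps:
j(L) = 53 + L
(j(75) + (-35666 - 1*(-68574))) - 4*63165 = ((53 + 75) + (-35666 - 1*(-68574))) - 4*63165 = (128 + (-35666 + 68574)) - 252660 = (128 + 32908) - 252660 = 33036 - 252660 = -219624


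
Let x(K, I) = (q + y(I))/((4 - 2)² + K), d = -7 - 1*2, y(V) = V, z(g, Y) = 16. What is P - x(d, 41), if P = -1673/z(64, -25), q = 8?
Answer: -7581/80 ≈ -94.762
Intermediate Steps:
d = -9 (d = -7 - 2 = -9)
P = -1673/16 ≈ -104.56
x(K, I) = (8 + I)/(4 + K) (x(K, I) = (8 + I)/((4 - 2)² + K) = (8 + I)/(2² + K) = (8 + I)/(4 + K))
P - x(d, 41) = -1673/16 - (8 + 41)/(4 - 9) = -1673/16 - 49/(-5) = -1673/16 - (-1)*49/5 = -1673/16 - 1*(-49/5) = -1673/16 + 49/5 = -7581/80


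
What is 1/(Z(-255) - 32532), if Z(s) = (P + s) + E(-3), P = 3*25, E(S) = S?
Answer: -1/32715 ≈ -3.0567e-5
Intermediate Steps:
P = 75
Z(s) = 72 + s (Z(s) = (75 + s) - 3 = 72 + s)
1/(Z(-255) - 32532) = 1/((72 - 255) - 32532) = 1/(-183 - 32532) = 1/(-32715) = -1/32715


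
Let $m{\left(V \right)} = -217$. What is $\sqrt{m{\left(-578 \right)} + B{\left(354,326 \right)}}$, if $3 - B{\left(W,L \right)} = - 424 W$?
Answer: $\sqrt{149882} \approx 387.15$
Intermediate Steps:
$B{\left(W,L \right)} = 3 + 424 W$ ($B{\left(W,L \right)} = 3 - - 424 W = 3 + 424 W$)
$\sqrt{m{\left(-578 \right)} + B{\left(354,326 \right)}} = \sqrt{-217 + \left(3 + 424 \cdot 354\right)} = \sqrt{-217 + \left(3 + 150096\right)} = \sqrt{-217 + 150099} = \sqrt{149882}$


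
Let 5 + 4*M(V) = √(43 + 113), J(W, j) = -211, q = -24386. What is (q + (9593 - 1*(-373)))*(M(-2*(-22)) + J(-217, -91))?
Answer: 3060645 - 7210*√39 ≈ 3.0156e+6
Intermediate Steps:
M(V) = -5/4 + √39/2 (M(V) = -5/4 + √(43 + 113)/4 = -5/4 + √156/4 = -5/4 + (2*√39)/4 = -5/4 + √39/2)
(q + (9593 - 1*(-373)))*(M(-2*(-22)) + J(-217, -91)) = (-24386 + (9593 - 1*(-373)))*((-5/4 + √39/2) - 211) = (-24386 + (9593 + 373))*(-849/4 + √39/2) = (-24386 + 9966)*(-849/4 + √39/2) = -14420*(-849/4 + √39/2) = 3060645 - 7210*√39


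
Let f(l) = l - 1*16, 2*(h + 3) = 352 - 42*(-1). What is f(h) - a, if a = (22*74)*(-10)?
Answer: 16458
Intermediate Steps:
h = 194 (h = -3 + (352 - 42*(-1))/2 = -3 + (352 + 42)/2 = -3 + (½)*394 = -3 + 197 = 194)
f(l) = -16 + l (f(l) = l - 16 = -16 + l)
a = -16280 (a = 1628*(-10) = -16280)
f(h) - a = (-16 + 194) - 1*(-16280) = 178 + 16280 = 16458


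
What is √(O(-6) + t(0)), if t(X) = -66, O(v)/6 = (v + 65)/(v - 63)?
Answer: 2*I*√9407/23 ≈ 8.4339*I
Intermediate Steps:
O(v) = 6*(65 + v)/(-63 + v) (O(v) = 6*((v + 65)/(v - 63)) = 6*((65 + v)/(-63 + v)) = 6*(65 + v)/(-63 + v))
√(O(-6) + t(0)) = √(6*(65 - 6)/(-63 - 6) - 66) = √(6*59/(-69) - 66) = √(6*(-1/69)*59 - 66) = √(-118/23 - 66) = √(-1636/23) = 2*I*√9407/23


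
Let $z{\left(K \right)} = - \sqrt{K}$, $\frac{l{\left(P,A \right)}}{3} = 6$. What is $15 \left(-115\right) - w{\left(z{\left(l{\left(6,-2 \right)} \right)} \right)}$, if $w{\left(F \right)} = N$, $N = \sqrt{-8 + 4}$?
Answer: $-1725 - 2 i \approx -1725.0 - 2.0 i$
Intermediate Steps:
$l{\left(P,A \right)} = 18$ ($l{\left(P,A \right)} = 3 \cdot 6 = 18$)
$N = 2 i$ ($N = \sqrt{-4} = 2 i \approx 2.0 i$)
$w{\left(F \right)} = 2 i$
$15 \left(-115\right) - w{\left(z{\left(l{\left(6,-2 \right)} \right)} \right)} = 15 \left(-115\right) - 2 i = -1725 - 2 i$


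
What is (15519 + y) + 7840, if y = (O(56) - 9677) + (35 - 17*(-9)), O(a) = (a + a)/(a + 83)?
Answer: 1928042/139 ≈ 13871.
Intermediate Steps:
O(a) = 2*a/(83 + a) (O(a) = (2*a)/(83 + a) = 2*a/(83 + a))
y = -1318859/139 (y = (2*56/(83 + 56) - 9677) + (35 - 17*(-9)) = (2*56/139 - 9677) + (35 + 153) = (2*56*(1/139) - 9677) + 188 = (112/139 - 9677) + 188 = -1344991/139 + 188 = -1318859/139 ≈ -9488.2)
(15519 + y) + 7840 = (15519 - 1318859/139) + 7840 = 838282/139 + 7840 = 1928042/139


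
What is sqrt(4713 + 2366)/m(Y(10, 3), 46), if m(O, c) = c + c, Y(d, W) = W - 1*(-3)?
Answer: sqrt(7079)/92 ≈ 0.91453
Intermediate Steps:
Y(d, W) = 3 + W (Y(d, W) = W + 3 = 3 + W)
m(O, c) = 2*c
sqrt(4713 + 2366)/m(Y(10, 3), 46) = sqrt(4713 + 2366)/((2*46)) = sqrt(7079)/92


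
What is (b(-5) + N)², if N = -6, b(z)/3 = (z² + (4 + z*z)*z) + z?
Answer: 145161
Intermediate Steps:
b(z) = 3*z + 3*z² + 3*z*(4 + z²) (b(z) = 3*((z² + (4 + z*z)*z) + z) = 3*((z² + (4 + z²)*z) + z) = 3*((z² + z*(4 + z²)) + z) = 3*(z + z² + z*(4 + z²)) = 3*z + 3*z² + 3*z*(4 + z²))
(b(-5) + N)² = (3*(-5)*(5 - 5 + (-5)²) - 6)² = (3*(-5)*(5 - 5 + 25) - 6)² = (3*(-5)*25 - 6)² = (-375 - 6)² = (-381)² = 145161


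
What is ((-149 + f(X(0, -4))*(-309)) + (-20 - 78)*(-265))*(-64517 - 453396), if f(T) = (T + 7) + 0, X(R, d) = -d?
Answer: -11612645286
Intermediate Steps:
f(T) = 7 + T (f(T) = (7 + T) + 0 = 7 + T)
((-149 + f(X(0, -4))*(-309)) + (-20 - 78)*(-265))*(-64517 - 453396) = ((-149 + (7 - 1*(-4))*(-309)) + (-20 - 78)*(-265))*(-64517 - 453396) = ((-149 + (7 + 4)*(-309)) - 98*(-265))*(-517913) = ((-149 + 11*(-309)) + 25970)*(-517913) = ((-149 - 3399) + 25970)*(-517913) = (-3548 + 25970)*(-517913) = 22422*(-517913) = -11612645286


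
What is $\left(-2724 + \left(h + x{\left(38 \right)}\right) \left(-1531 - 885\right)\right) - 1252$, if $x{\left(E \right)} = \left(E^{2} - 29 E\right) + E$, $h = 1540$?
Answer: $-4642696$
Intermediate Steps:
$x{\left(E \right)} = E^{2} - 28 E$
$\left(-2724 + \left(h + x{\left(38 \right)}\right) \left(-1531 - 885\right)\right) - 1252 = \left(-2724 + \left(1540 + 38 \left(-28 + 38\right)\right) \left(-1531 - 885\right)\right) - 1252 = \left(-2724 + \left(1540 + 38 \cdot 10\right) \left(-2416\right)\right) - 1252 = \left(-2724 + \left(1540 + 380\right) \left(-2416\right)\right) - 1252 = \left(-2724 + 1920 \left(-2416\right)\right) - 1252 = \left(-2724 - 4638720\right) - 1252 = -4641444 - 1252 = -4642696$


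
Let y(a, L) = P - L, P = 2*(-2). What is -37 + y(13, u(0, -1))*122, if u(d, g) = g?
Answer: -403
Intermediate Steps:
P = -4
y(a, L) = -4 - L
-37 + y(13, u(0, -1))*122 = -37 + (-4 - 1*(-1))*122 = -37 + (-4 + 1)*122 = -37 - 3*122 = -37 - 366 = -403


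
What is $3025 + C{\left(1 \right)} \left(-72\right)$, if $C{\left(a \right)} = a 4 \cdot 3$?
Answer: $2161$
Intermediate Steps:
$C{\left(a \right)} = 12 a$ ($C{\left(a \right)} = 4 a 3 = 12 a$)
$3025 + C{\left(1 \right)} \left(-72\right) = 3025 + 12 \cdot 1 \left(-72\right) = 3025 + 12 \left(-72\right) = 3025 - 864 = 2161$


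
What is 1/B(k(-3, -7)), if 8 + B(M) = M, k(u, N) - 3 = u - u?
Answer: -⅕ ≈ -0.20000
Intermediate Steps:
k(u, N) = 3 (k(u, N) = 3 + (u - u) = 3 + 0 = 3)
B(M) = -8 + M
1/B(k(-3, -7)) = 1/(-8 + 3) = 1/(-5) = -⅕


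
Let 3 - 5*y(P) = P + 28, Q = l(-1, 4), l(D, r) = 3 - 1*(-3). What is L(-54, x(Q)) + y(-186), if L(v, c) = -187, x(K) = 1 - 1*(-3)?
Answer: -774/5 ≈ -154.80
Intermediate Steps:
l(D, r) = 6 (l(D, r) = 3 + 3 = 6)
Q = 6
x(K) = 4 (x(K) = 1 + 3 = 4)
y(P) = -5 - P/5 (y(P) = 3/5 - (P + 28)/5 = 3/5 - (28 + P)/5 = 3/5 + (-28/5 - P/5) = -5 - P/5)
L(-54, x(Q)) + y(-186) = -187 + (-5 - 1/5*(-186)) = -187 + (-5 + 186/5) = -187 + 161/5 = -774/5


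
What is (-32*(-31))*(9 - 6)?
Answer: 2976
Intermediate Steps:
(-32*(-31))*(9 - 6) = 992*3 = 2976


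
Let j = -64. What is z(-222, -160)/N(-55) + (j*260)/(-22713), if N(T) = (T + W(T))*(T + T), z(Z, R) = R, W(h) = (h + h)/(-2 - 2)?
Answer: 9340384/13741365 ≈ 0.67973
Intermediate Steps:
W(h) = -h/2 (W(h) = (2*h)/(-4) = (2*h)*(-1/4) = -h/2)
N(T) = T**2 (N(T) = (T - T/2)*(T + T) = (T/2)*(2*T) = T**2)
z(-222, -160)/N(-55) + (j*260)/(-22713) = -160/((-55)**2) - 64*260/(-22713) = -160/3025 - 16640*(-1/22713) = -160*1/3025 + 16640/22713 = -32/605 + 16640/22713 = 9340384/13741365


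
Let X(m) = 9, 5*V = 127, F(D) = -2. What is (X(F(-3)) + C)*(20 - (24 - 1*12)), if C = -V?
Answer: -656/5 ≈ -131.20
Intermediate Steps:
V = 127/5 (V = (⅕)*127 = 127/5 ≈ 25.400)
C = -127/5 (C = -1*127/5 = -127/5 ≈ -25.400)
(X(F(-3)) + C)*(20 - (24 - 1*12)) = (9 - 127/5)*(20 - (24 - 1*12)) = -82*(20 - (24 - 12))/5 = -82*(20 - 1*12)/5 = -82*(20 - 12)/5 = -82/5*8 = -656/5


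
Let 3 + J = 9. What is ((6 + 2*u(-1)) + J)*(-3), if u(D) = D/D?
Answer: -42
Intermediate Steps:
J = 6 (J = -3 + 9 = 6)
u(D) = 1
((6 + 2*u(-1)) + J)*(-3) = ((6 + 2*1) + 6)*(-3) = ((6 + 2) + 6)*(-3) = (8 + 6)*(-3) = 14*(-3) = -42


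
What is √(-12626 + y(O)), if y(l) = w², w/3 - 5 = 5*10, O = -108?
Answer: √14599 ≈ 120.83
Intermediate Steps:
w = 165 (w = 15 + 3*(5*10) = 15 + 3*50 = 15 + 150 = 165)
y(l) = 27225 (y(l) = 165² = 27225)
√(-12626 + y(O)) = √(-12626 + 27225) = √14599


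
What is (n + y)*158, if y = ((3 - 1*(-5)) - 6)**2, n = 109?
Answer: 17854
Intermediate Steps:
y = 4 (y = ((3 + 5) - 6)**2 = (8 - 6)**2 = 2**2 = 4)
(n + y)*158 = (109 + 4)*158 = 113*158 = 17854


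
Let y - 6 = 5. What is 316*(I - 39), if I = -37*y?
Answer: -140936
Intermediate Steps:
y = 11 (y = 6 + 5 = 11)
I = -407 (I = -37*11 = -407)
316*(I - 39) = 316*(-407 - 39) = 316*(-446) = -140936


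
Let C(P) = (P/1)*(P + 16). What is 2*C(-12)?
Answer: -96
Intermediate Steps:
C(P) = P*(16 + P) (C(P) = (P*1)*(16 + P) = P*(16 + P))
2*C(-12) = 2*(-12*(16 - 12)) = 2*(-12*4) = 2*(-48) = -96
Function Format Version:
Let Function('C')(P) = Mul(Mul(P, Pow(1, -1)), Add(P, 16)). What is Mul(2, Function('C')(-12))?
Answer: -96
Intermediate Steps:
Function('C')(P) = Mul(P, Add(16, P)) (Function('C')(P) = Mul(Mul(P, 1), Add(16, P)) = Mul(P, Add(16, P)))
Mul(2, Function('C')(-12)) = Mul(2, Mul(-12, Add(16, -12))) = Mul(2, Mul(-12, 4)) = Mul(2, -48) = -96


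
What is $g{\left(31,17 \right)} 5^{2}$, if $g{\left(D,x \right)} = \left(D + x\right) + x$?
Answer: $1625$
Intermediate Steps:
$g{\left(D,x \right)} = D + 2 x$
$g{\left(31,17 \right)} 5^{2} = \left(31 + 2 \cdot 17\right) 5^{2} = \left(31 + 34\right) 25 = 65 \cdot 25 = 1625$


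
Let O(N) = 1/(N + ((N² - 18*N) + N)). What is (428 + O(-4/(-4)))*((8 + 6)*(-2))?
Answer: -179732/15 ≈ -11982.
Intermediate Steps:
O(N) = 1/(N² - 16*N) (O(N) = 1/(N + (N² - 17*N)) = 1/(N² - 16*N))
(428 + O(-4/(-4)))*((8 + 6)*(-2)) = (428 + 1/(((-4/(-4)))*(-16 - 4/(-4))))*((8 + 6)*(-2)) = (428 + 1/(((-4*(-¼)))*(-16 - 4*(-¼))))*(14*(-2)) = (428 + 1/(1*(-16 + 1)))*(-28) = (428 + 1/(-15))*(-28) = (428 + 1*(-1/15))*(-28) = (428 - 1/15)*(-28) = (6419/15)*(-28) = -179732/15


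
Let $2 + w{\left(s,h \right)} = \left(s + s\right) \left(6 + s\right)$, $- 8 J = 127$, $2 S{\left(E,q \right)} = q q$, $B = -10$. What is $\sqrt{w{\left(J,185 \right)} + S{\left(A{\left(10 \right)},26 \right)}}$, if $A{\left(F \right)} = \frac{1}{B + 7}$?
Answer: $\frac{\sqrt{41570}}{8} \approx 25.486$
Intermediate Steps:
$A{\left(F \right)} = - \frac{1}{3}$ ($A{\left(F \right)} = \frac{1}{-10 + 7} = \frac{1}{-3} = - \frac{1}{3}$)
$S{\left(E,q \right)} = \frac{q^{2}}{2}$ ($S{\left(E,q \right)} = \frac{q q}{2} = \frac{q^{2}}{2}$)
$J = - \frac{127}{8}$ ($J = \left(- \frac{1}{8}\right) 127 = - \frac{127}{8} \approx -15.875$)
$w{\left(s,h \right)} = -2 + 2 s \left(6 + s\right)$ ($w{\left(s,h \right)} = -2 + \left(s + s\right) \left(6 + s\right) = -2 + 2 s \left(6 + s\right)$)
$\sqrt{w{\left(J,185 \right)} + S{\left(A{\left(10 \right)},26 \right)}} = \sqrt{\left(-2 + 2 \left(- \frac{127}{8}\right)^{2} + 12 \left(- \frac{127}{8}\right)\right) + \frac{26^{2}}{2}} = \sqrt{\left(-2 + 2 \cdot \frac{16129}{64} - \frac{381}{2}\right) + \frac{1}{2} \cdot 676} = \sqrt{\left(-2 + \frac{16129}{32} - \frac{381}{2}\right) + 338} = \sqrt{\frac{9969}{32} + 338} = \sqrt{\frac{20785}{32}} = \frac{\sqrt{41570}}{8}$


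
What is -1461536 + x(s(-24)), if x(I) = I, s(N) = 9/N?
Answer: -11692291/8 ≈ -1.4615e+6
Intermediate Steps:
-1461536 + x(s(-24)) = -1461536 + 9/(-24) = -1461536 + 9*(-1/24) = -1461536 - 3/8 = -11692291/8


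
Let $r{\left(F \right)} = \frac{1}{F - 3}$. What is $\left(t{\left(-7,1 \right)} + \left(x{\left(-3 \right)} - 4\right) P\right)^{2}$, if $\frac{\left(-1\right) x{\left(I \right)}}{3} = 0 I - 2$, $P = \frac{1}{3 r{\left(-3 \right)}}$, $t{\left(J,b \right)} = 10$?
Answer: $36$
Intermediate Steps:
$r{\left(F \right)} = \frac{1}{-3 + F}$
$P = -2$ ($P = \frac{1}{3 \frac{1}{-3 - 3}} = \frac{1}{3 \frac{1}{-6}} = \frac{1}{3 \left(- \frac{1}{6}\right)} = \frac{1}{- \frac{1}{2}} = -2$)
$x{\left(I \right)} = 6$ ($x{\left(I \right)} = - 3 \left(0 I - 2\right) = - 3 \left(0 - 2\right) = \left(-3\right) \left(-2\right) = 6$)
$\left(t{\left(-7,1 \right)} + \left(x{\left(-3 \right)} - 4\right) P\right)^{2} = \left(10 + \left(6 - 4\right) \left(-2\right)\right)^{2} = \left(10 + 2 \left(-2\right)\right)^{2} = \left(10 - 4\right)^{2} = 6^{2} = 36$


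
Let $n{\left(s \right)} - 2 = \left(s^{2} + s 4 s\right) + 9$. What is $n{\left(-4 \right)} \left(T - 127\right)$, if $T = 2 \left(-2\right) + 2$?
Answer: $-11739$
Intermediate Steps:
$n{\left(s \right)} = 11 + 5 s^{2}$ ($n{\left(s \right)} = 2 + \left(\left(s^{2} + s 4 s\right) + 9\right) = 2 + \left(\left(s^{2} + 4 s s\right) + 9\right) = 2 + \left(\left(s^{2} + 4 s^{2}\right) + 9\right) = 2 + \left(5 s^{2} + 9\right) = 2 + \left(9 + 5 s^{2}\right) = 11 + 5 s^{2}$)
$T = -2$ ($T = -4 + 2 = -2$)
$n{\left(-4 \right)} \left(T - 127\right) = \left(11 + 5 \left(-4\right)^{2}\right) \left(-2 - 127\right) = \left(11 + 5 \cdot 16\right) \left(-129\right) = \left(11 + 80\right) \left(-129\right) = 91 \left(-129\right) = -11739$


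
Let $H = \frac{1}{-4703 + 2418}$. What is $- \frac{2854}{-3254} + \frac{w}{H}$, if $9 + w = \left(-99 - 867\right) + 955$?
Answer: $\frac{74355327}{1627} \approx 45701.0$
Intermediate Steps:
$H = - \frac{1}{2285}$ ($H = \frac{1}{-2285} = - \frac{1}{2285} \approx -0.00043764$)
$w = -20$ ($w = -9 + \left(\left(-99 - 867\right) + 955\right) = -9 + \left(-966 + 955\right) = -9 - 11 = -20$)
$- \frac{2854}{-3254} + \frac{w}{H} = - \frac{2854}{-3254} - \frac{20}{- \frac{1}{2285}} = \left(-2854\right) \left(- \frac{1}{3254}\right) - -45700 = \frac{1427}{1627} + 45700 = \frac{74355327}{1627}$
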